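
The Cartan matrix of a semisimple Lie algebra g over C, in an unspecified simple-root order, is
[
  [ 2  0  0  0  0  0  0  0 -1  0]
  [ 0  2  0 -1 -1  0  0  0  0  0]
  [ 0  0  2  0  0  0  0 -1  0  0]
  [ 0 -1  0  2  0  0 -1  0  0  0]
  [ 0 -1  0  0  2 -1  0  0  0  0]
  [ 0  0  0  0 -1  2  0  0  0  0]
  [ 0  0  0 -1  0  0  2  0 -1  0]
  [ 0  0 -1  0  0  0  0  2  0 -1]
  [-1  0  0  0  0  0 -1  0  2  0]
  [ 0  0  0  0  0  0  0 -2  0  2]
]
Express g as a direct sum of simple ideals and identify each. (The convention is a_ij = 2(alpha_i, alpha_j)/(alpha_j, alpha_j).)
The diagram associated to this matrix has two connected components: the simple roots {alpha_1, alpha_2, alpha_4, alpha_5, alpha_6, alpha_7, alpha_9} form a chain of 7 nodes with single edges (A_7), and {alpha_3, alpha_8, alpha_10} form a chain of 3 nodes with a double edge at one end; the terminal node there is the unique long simple root (C_3). A semisimple Lie algebra decomposes uniquely as the direct sum of simple ideals, one per connected component of its Dynkin diagram, so g ≅ A_7 ⊕ C_3 (dimension 63 + 21 = 84).

type A_7 + type C_3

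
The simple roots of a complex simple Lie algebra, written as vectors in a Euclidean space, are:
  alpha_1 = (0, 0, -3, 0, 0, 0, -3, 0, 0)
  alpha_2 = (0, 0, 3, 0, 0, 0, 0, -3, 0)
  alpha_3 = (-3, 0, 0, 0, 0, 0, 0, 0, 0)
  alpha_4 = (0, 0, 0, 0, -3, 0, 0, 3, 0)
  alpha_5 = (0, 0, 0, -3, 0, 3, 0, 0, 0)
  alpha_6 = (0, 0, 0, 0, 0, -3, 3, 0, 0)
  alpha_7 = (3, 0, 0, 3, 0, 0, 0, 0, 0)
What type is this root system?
B_7

Compute the Cartan integers a_ij = 2(alpha_i, alpha_j)/(alpha_j, alpha_j); the resulting 7x7 Cartan matrix is
[[2, -1, 0, 0, 0, -1, 0], [-1, 2, 0, -1, 0, 0, 0], [0, 0, 2, 0, 0, 0, -1], [0, -1, 0, 2, 0, 0, 0], [0, 0, 0, 0, 2, -1, -1], [-1, 0, 0, 0, -1, 2, 0], [0, 0, -2, 0, -1, 0, 2]].
The roots have two lengths (squared-length ratio 2:1); the short ones are alpha_{3}. The associated Dynkin diagram is a chain of 7 nodes with a double edge at one end; the terminal node there is the unique short simple root (B_7), so the type is B_7 (the algebra so(15)).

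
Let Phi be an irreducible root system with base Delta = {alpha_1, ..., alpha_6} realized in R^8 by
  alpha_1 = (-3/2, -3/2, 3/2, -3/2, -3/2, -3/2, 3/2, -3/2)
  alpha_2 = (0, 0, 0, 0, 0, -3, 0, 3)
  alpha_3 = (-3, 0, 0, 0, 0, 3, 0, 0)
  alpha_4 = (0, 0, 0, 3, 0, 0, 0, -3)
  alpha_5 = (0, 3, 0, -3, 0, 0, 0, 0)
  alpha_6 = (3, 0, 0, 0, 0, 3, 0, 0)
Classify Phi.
Compute the Cartan integers a_ij = 2(alpha_i, alpha_j)/(alpha_j, alpha_j); the resulting 6x6 Cartan matrix is
[[2, 0, 0, 0, 0, -1], [0, 2, -1, -1, 0, -1], [0, -1, 2, 0, 0, 0], [0, -1, 0, 2, -1, 0], [0, 0, 0, -1, 2, 0], [-1, -1, 0, 0, 0, 2]].
All simple roots have the same length, so the diagram is simply laced. The associated Dynkin diagram is a chain of 5 nodes with one extra node attached to the third node from one end (E_6), so the type is E_6.

E6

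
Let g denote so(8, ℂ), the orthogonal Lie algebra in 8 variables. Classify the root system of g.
D_4 (so(8))

This is so(8) with 8 even, which has dimension 8(8-1)/2 = 28 and rank 8/2 = 4. In the classification of classical Lie algebras, the orthogonal algebra so(2n) in an even number of variables has type D_n; here n = 4, so the Dynkin diagram is a chain of 2 nodes with a fork of two nodes at one end (D_4). Hence the type is D_4.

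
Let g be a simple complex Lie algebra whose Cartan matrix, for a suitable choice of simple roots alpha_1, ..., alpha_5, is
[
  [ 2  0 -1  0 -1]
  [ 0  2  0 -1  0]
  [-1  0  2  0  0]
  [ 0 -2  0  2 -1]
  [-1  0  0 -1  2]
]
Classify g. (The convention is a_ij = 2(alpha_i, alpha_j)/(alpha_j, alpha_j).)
The matrix has rank 5 with 2's on the diagonal. Reading the off-diagonal entries as Dynkin edges (a single edge where a_ij = a_ji = -1; a double or triple edge where a_ij * a_ji = 2 or 3), the diagram is a chain of 5 nodes with a double edge at one end; the terminal node there is the unique short simple root (B_5). One simple-root ordering that puts it in standard form is (alpha_3, alpha_1, alpha_5, alpha_4, alpha_2). So the algebra is type B_5, i.e. so(11).

type B_5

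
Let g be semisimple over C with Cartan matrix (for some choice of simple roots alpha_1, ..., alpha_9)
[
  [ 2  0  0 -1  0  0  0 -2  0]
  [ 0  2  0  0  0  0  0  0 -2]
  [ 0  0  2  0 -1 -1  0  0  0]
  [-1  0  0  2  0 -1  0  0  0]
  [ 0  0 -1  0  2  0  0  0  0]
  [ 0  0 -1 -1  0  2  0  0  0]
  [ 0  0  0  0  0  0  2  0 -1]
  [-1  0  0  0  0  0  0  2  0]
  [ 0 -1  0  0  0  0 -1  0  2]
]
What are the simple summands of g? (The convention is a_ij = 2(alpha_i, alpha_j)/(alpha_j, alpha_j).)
The diagram associated to this matrix has two connected components: the simple roots {alpha_1, alpha_3, alpha_4, alpha_5, alpha_6, alpha_8} form a chain of 6 nodes with a double edge at one end; the terminal node there is the unique short simple root (B_6), and {alpha_2, alpha_7, alpha_9} form a chain of 3 nodes with a double edge at one end; the terminal node there is the unique long simple root (C_3). A semisimple Lie algebra decomposes uniquely as the direct sum of simple ideals, one per connected component of its Dynkin diagram, so g ≅ B_6 ⊕ C_3 (dimension 78 + 21 = 99).

B_6 (so(13)) ⊕ C_3 (sp(6))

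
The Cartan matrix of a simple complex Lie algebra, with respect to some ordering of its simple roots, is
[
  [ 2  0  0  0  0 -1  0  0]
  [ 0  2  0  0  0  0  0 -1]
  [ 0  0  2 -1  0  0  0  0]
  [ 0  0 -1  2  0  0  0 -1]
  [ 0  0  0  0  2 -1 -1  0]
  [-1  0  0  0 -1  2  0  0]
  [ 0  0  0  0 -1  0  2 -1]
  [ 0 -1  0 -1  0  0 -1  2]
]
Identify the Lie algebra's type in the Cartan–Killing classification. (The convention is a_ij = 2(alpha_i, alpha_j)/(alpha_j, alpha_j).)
The matrix has rank 8 with 2's on the diagonal. Reading the off-diagonal entries as Dynkin edges (a single edge where a_ij = a_ji = -1; a double or triple edge where a_ij * a_ji = 2 or 3), the diagram is a chain of 7 nodes with one extra node attached to the third node from one end (E_8). One simple-root ordering that puts it in standard form is (alpha_3, alpha_2, alpha_4, alpha_8, alpha_7, alpha_5, alpha_6, alpha_1). So the algebra is type E_8.

E8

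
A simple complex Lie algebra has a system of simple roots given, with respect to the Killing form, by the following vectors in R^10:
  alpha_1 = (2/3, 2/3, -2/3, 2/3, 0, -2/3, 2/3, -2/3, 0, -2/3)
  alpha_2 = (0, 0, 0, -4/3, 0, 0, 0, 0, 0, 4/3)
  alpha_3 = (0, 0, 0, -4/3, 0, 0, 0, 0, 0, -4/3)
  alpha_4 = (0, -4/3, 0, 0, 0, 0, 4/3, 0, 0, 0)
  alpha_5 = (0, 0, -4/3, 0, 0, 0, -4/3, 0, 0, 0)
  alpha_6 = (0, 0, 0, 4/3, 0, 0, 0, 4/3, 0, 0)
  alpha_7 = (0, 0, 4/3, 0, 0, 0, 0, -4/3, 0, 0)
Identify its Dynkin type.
E7

Compute the Cartan integers a_ij = 2(alpha_i, alpha_j)/(alpha_j, alpha_j); the resulting 7x7 Cartan matrix is
[[2, -1, 0, 0, 0, 0, 0], [-1, 2, 0, 0, 0, -1, 0], [0, 0, 2, 0, 0, -1, 0], [0, 0, 0, 2, -1, 0, 0], [0, 0, 0, -1, 2, 0, -1], [0, -1, -1, 0, 0, 2, -1], [0, 0, 0, 0, -1, -1, 2]].
All simple roots have the same length, so the diagram is simply laced. The associated Dynkin diagram is a chain of 6 nodes with one extra node attached to the third node from one end (E_7), so the type is E_7.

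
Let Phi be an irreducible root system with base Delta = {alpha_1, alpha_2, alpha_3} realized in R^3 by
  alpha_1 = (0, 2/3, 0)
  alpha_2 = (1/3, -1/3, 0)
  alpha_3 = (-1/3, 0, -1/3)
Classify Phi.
C_3

Compute the Cartan integers a_ij = 2(alpha_i, alpha_j)/(alpha_j, alpha_j); the resulting 3x3 Cartan matrix is
[[2, -2, 0], [-1, 2, -1], [0, -1, 2]].
The roots have two lengths (squared-length ratio 2:1); the short ones are alpha_{2,3}. The associated Dynkin diagram is a chain of 3 nodes with a double edge at one end; the terminal node there is the unique long simple root (C_3), so the type is C_3 (the algebra sp(6)).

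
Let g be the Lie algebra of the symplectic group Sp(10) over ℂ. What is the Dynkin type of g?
This is sp(10), which has dimension 10(10+1)/2 = 55 and rank 10/2 = 5. In the classification of classical Lie algebras, the symplectic algebra sp(2n) has type C_n; here n = 5, so the Dynkin diagram is a chain of 5 nodes with a double edge at one end; the terminal node there is the unique long simple root (C_5). Hence the type is C_5.

C_5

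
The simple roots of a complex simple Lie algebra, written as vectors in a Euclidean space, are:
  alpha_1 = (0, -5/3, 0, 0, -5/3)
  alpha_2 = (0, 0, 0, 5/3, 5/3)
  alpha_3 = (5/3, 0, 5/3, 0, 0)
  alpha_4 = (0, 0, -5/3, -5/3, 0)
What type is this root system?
A4

Compute the Cartan integers a_ij = 2(alpha_i, alpha_j)/(alpha_j, alpha_j); the resulting 4x4 Cartan matrix is
[[2, -1, 0, 0], [-1, 2, 0, -1], [0, 0, 2, -1], [0, -1, -1, 2]].
All simple roots have the same length, so the diagram is simply laced. The associated Dynkin diagram is a chain of 4 nodes with single edges (A_4), so the type is A_4 (the algebra sl(5)).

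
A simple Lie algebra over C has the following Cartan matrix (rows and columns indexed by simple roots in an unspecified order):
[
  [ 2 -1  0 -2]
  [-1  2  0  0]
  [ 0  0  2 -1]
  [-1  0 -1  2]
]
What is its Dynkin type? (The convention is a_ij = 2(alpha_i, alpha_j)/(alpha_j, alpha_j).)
The matrix has rank 4 with 2's on the diagonal. Reading the off-diagonal entries as Dynkin edges (a single edge where a_ij = a_ji = -1; a double or triple edge where a_ij * a_ji = 2 or 3), the diagram is a chain of 4 nodes with a double edge between the middle two (F_4). One simple-root ordering that puts it in standard form is (alpha_2, alpha_1, alpha_4, alpha_3). So the algebra is type F_4.

type F_4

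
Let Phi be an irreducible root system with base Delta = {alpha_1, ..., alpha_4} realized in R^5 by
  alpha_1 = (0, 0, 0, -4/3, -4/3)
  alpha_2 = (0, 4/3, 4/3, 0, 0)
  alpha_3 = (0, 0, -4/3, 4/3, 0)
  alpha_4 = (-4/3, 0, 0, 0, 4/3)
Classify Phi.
Compute the Cartan integers a_ij = 2(alpha_i, alpha_j)/(alpha_j, alpha_j); the resulting 4x4 Cartan matrix is
[[2, 0, -1, -1], [0, 2, -1, 0], [-1, -1, 2, 0], [-1, 0, 0, 2]].
All simple roots have the same length, so the diagram is simply laced. The associated Dynkin diagram is a chain of 4 nodes with single edges (A_4), so the type is A_4 (the algebra sl(5)).

A_4 (sl(5))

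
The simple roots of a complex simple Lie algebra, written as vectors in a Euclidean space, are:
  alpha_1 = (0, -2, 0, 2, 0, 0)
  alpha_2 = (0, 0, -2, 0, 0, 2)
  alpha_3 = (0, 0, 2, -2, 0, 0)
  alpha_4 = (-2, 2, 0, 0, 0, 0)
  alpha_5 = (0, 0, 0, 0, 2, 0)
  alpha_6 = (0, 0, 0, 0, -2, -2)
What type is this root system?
Compute the Cartan integers a_ij = 2(alpha_i, alpha_j)/(alpha_j, alpha_j); the resulting 6x6 Cartan matrix is
[[2, 0, -1, -1, 0, 0], [0, 2, -1, 0, 0, -1], [-1, -1, 2, 0, 0, 0], [-1, 0, 0, 2, 0, 0], [0, 0, 0, 0, 2, -1], [0, -1, 0, 0, -2, 2]].
The roots have two lengths (squared-length ratio 2:1); the short ones are alpha_{5}. The associated Dynkin diagram is a chain of 6 nodes with a double edge at one end; the terminal node there is the unique short simple root (B_6), so the type is B_6 (the algebra so(13)).

B_6 (so(13))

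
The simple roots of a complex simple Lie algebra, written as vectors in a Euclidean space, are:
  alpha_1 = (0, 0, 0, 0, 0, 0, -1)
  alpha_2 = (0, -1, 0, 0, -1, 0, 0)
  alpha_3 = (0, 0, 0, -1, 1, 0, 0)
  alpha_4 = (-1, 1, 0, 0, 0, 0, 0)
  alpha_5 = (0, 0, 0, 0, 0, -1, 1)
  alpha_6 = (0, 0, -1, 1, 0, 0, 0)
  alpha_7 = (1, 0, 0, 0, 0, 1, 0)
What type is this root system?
B_7

Compute the Cartan integers a_ij = 2(alpha_i, alpha_j)/(alpha_j, alpha_j); the resulting 7x7 Cartan matrix is
[[2, 0, 0, 0, -1, 0, 0], [0, 2, -1, -1, 0, 0, 0], [0, -1, 2, 0, 0, -1, 0], [0, -1, 0, 2, 0, 0, -1], [-2, 0, 0, 0, 2, 0, -1], [0, 0, -1, 0, 0, 2, 0], [0, 0, 0, -1, -1, 0, 2]].
The roots have two lengths (squared-length ratio 2:1); the short ones are alpha_{1}. The associated Dynkin diagram is a chain of 7 nodes with a double edge at one end; the terminal node there is the unique short simple root (B_7), so the type is B_7 (the algebra so(15)).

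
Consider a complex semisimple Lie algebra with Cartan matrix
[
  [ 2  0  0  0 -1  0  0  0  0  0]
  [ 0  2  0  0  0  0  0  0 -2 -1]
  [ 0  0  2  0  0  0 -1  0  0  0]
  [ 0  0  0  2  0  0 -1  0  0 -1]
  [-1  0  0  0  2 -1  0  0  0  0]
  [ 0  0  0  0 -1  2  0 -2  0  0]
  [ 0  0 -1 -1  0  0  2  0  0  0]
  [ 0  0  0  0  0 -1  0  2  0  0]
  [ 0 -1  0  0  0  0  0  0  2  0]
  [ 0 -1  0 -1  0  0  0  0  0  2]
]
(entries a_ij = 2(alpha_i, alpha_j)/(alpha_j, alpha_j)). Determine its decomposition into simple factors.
The diagram associated to this matrix has two connected components: the simple roots {alpha_1, alpha_5, alpha_6, alpha_8} form a chain of 4 nodes with a double edge at one end; the terminal node there is the unique short simple root (B_4), and {alpha_2, alpha_3, alpha_4, alpha_7, alpha_9, alpha_10} form a chain of 6 nodes with a double edge at one end; the terminal node there is the unique short simple root (B_6). A semisimple Lie algebra decomposes uniquely as the direct sum of simple ideals, one per connected component of its Dynkin diagram, so g ≅ B_4 ⊕ B_6 (dimension 36 + 78 = 114).

B4 ⊕ B6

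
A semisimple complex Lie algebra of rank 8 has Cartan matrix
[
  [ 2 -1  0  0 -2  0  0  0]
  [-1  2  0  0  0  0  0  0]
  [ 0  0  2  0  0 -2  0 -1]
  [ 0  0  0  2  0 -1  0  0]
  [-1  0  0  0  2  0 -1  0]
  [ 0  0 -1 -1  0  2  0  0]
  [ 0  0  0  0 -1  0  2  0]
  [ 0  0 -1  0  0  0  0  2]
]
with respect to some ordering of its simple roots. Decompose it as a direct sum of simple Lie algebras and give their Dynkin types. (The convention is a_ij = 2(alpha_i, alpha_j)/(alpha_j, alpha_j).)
The diagram associated to this matrix has two connected components: the simple roots {alpha_1, alpha_2, alpha_5, alpha_7} form a chain of 4 nodes with a double edge between the middle two (F_4), and {alpha_3, alpha_4, alpha_6, alpha_8} form a chain of 4 nodes with a double edge between the middle two (F_4). A semisimple Lie algebra decomposes uniquely as the direct sum of simple ideals, one per connected component of its Dynkin diagram, so g ≅ F_4 ⊕ F_4 (dimension 52 + 52 = 104).

F_4 ⊕ F_4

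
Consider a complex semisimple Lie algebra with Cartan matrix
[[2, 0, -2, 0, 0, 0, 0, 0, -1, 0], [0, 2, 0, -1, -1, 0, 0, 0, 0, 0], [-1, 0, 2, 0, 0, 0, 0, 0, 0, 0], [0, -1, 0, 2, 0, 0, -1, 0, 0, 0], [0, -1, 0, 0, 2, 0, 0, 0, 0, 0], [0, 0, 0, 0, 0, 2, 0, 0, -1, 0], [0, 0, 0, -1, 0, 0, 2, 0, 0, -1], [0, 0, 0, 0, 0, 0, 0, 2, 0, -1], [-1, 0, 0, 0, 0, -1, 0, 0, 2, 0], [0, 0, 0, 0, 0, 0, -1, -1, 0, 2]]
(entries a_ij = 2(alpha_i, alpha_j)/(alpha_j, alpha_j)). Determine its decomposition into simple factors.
The diagram associated to this matrix has two connected components: the simple roots {alpha_2, alpha_4, alpha_5, alpha_7, alpha_8, alpha_10} form a chain of 6 nodes with single edges (A_6), and {alpha_1, alpha_3, alpha_6, alpha_9} form a chain of 4 nodes with a double edge at one end; the terminal node there is the unique short simple root (B_4). A semisimple Lie algebra decomposes uniquely as the direct sum of simple ideals, one per connected component of its Dynkin diagram, so g ≅ A_6 ⊕ B_4 (dimension 48 + 36 = 84).

A6 + B4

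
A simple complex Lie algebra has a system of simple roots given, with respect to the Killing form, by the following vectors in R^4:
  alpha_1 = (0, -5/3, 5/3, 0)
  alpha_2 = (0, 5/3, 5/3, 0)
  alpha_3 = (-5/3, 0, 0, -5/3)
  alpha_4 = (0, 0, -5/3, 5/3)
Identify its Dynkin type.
Compute the Cartan integers a_ij = 2(alpha_i, alpha_j)/(alpha_j, alpha_j); the resulting 4x4 Cartan matrix is
[[2, 0, 0, -1], [0, 2, 0, -1], [0, 0, 2, -1], [-1, -1, -1, 2]].
All simple roots have the same length, so the diagram is simply laced. The associated Dynkin diagram is a chain of 2 nodes with a fork of two nodes at one end (D_4), so the type is D_4 (the algebra so(8)).

D_4 (so(8))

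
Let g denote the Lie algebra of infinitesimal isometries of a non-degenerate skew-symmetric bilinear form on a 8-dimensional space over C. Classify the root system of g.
This is sp(8), which has dimension 8(8+1)/2 = 36 and rank 8/2 = 4. In the classification of classical Lie algebras, the symplectic algebra sp(2n) has type C_n; here n = 4, so the Dynkin diagram is a chain of 4 nodes with a double edge at one end; the terminal node there is the unique long simple root (C_4). Hence the type is C_4.

C4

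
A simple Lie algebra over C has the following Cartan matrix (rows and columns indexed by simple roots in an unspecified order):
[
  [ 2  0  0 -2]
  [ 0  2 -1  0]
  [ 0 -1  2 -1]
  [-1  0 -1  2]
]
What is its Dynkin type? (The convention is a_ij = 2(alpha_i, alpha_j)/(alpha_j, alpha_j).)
The matrix has rank 4 with 2's on the diagonal. Reading the off-diagonal entries as Dynkin edges (a single edge where a_ij = a_ji = -1; a double or triple edge where a_ij * a_ji = 2 or 3), the diagram is a chain of 4 nodes with a double edge at one end; the terminal node there is the unique long simple root (C_4). One simple-root ordering that puts it in standard form is (alpha_2, alpha_3, alpha_4, alpha_1). So the algebra is type C_4, i.e. sp(8).

C_4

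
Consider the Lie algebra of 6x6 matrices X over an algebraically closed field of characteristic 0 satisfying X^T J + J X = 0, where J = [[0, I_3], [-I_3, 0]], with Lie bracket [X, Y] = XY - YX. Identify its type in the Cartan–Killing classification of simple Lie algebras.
C_3 (sp(6))

This is sp(6), which has dimension 6(6+1)/2 = 21 and rank 6/2 = 3. In the classification of classical Lie algebras, the symplectic algebra sp(2n) has type C_n; here n = 3, so the Dynkin diagram is a chain of 3 nodes with a double edge at one end; the terminal node there is the unique long simple root (C_3). Hence the type is C_3.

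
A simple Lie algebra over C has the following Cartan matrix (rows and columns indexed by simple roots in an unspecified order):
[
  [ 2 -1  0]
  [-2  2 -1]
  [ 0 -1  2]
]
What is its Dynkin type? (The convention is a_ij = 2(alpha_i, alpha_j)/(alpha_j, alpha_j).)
The matrix has rank 3 with 2's on the diagonal. Reading the off-diagonal entries as Dynkin edges (a single edge where a_ij = a_ji = -1; a double or triple edge where a_ij * a_ji = 2 or 3), the diagram is a chain of 3 nodes with a double edge at one end; the terminal node there is the unique short simple root (B_3). One simple-root ordering that puts it in standard form is (alpha_3, alpha_2, alpha_1). So the algebra is type B_3, i.e. so(7).

type B_3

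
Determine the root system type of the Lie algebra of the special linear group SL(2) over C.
This is sl(2), which has dimension 2^2 - 1 = 3 and rank 2 - 1 = 1 (a Cartan subalgebra is the diagonal traceless matrices). In the classification of classical Lie algebras, the special linear algebra sl(n+1) has type A_n; here n = 1, so the Dynkin diagram is a chain of 1 nodes with single edges (A_1). Hence the type is A_1.

A1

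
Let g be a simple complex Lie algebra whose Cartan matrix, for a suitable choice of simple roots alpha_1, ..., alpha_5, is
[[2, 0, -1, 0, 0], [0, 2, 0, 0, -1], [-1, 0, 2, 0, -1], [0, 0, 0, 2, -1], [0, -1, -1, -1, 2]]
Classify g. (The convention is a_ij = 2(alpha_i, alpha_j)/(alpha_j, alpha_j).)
D_5

The matrix has rank 5 with 2's on the diagonal. Reading the off-diagonal entries as Dynkin edges (a single edge where a_ij = a_ji = -1; a double or triple edge where a_ij * a_ji = 2 or 3), the diagram is a chain of 3 nodes with a fork of two nodes at one end (D_5). One simple-root ordering that puts it in standard form is (alpha_1, alpha_3, alpha_5, alpha_2, alpha_4). So the algebra is type D_5, i.e. so(10).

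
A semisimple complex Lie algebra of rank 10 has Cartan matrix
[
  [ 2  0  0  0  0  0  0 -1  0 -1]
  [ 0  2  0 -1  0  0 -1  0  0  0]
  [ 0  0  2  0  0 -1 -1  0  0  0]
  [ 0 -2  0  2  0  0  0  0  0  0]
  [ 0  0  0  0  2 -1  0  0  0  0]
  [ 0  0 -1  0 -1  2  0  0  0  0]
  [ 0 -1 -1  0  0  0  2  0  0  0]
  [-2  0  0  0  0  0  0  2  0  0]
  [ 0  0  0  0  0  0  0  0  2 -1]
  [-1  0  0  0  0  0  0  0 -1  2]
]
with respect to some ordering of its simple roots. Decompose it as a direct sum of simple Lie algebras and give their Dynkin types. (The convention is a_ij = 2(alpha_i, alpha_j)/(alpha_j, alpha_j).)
The diagram associated to this matrix has two connected components: the simple roots {alpha_1, alpha_8, alpha_9, alpha_10} form a chain of 4 nodes with a double edge at one end; the terminal node there is the unique long simple root (C_4), and {alpha_2, alpha_3, alpha_4, alpha_5, alpha_6, alpha_7} form a chain of 6 nodes with a double edge at one end; the terminal node there is the unique long simple root (C_6). A semisimple Lie algebra decomposes uniquely as the direct sum of simple ideals, one per connected component of its Dynkin diagram, so g ≅ C_4 ⊕ C_6 (dimension 36 + 78 = 114).

C_4 ⊕ C_6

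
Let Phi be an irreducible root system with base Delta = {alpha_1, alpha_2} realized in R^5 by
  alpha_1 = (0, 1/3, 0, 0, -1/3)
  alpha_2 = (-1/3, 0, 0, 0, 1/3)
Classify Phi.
A2

Compute the Cartan integers a_ij = 2(alpha_i, alpha_j)/(alpha_j, alpha_j); the resulting 2x2 Cartan matrix is
[[2, -1], [-1, 2]].
All simple roots have the same length, so the diagram is simply laced. The associated Dynkin diagram is a chain of 2 nodes with single edges (A_2), so the type is A_2 (the algebra sl(3)).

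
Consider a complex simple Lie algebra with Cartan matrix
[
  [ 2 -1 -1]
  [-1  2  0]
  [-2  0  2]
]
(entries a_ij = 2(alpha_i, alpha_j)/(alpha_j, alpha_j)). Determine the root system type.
C3

The matrix has rank 3 with 2's on the diagonal. Reading the off-diagonal entries as Dynkin edges (a single edge where a_ij = a_ji = -1; a double or triple edge where a_ij * a_ji = 2 or 3), the diagram is a chain of 3 nodes with a double edge at one end; the terminal node there is the unique long simple root (C_3). One simple-root ordering that puts it in standard form is (alpha_2, alpha_1, alpha_3). So the algebra is type C_3, i.e. sp(6).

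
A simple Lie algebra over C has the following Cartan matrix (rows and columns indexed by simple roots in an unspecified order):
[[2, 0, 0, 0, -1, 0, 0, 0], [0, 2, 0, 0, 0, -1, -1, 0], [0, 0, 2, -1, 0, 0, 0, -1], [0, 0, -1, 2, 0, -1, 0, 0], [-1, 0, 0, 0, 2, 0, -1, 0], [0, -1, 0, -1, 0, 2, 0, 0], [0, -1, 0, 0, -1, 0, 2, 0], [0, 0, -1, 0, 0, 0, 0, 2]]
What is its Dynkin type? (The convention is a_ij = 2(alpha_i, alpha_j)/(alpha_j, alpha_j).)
A_8 (sl(9))

The matrix has rank 8 with 2's on the diagonal. Reading the off-diagonal entries as Dynkin edges (a single edge where a_ij = a_ji = -1; a double or triple edge where a_ij * a_ji = 2 or 3), the diagram is a chain of 8 nodes with single edges (A_8). One simple-root ordering that puts it in standard form is (alpha_8, alpha_3, alpha_4, alpha_6, alpha_2, alpha_7, alpha_5, alpha_1). So the algebra is type A_8, i.e. sl(9).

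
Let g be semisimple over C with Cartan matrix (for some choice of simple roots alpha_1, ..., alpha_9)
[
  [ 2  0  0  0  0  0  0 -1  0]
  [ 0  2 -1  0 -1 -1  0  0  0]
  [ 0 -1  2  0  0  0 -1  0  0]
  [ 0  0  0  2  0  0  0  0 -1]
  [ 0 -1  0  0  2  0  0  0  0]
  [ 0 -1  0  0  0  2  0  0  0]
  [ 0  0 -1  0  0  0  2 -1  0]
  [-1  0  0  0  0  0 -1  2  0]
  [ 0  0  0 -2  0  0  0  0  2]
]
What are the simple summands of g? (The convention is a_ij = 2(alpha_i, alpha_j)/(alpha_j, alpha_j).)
B_2 (so(5)) ⊕ D_7 (so(14))

The diagram associated to this matrix has two connected components: the simple roots {alpha_4, alpha_9} form a chain of 2 nodes with a double edge at one end; the terminal node there is the unique short simple root (B_2), and {alpha_1, alpha_2, alpha_3, alpha_5, alpha_6, alpha_7, alpha_8} form a chain of 5 nodes with a fork of two nodes at one end (D_7). A semisimple Lie algebra decomposes uniquely as the direct sum of simple ideals, one per connected component of its Dynkin diagram, so g ≅ B_2 ⊕ D_7 (dimension 10 + 91 = 101).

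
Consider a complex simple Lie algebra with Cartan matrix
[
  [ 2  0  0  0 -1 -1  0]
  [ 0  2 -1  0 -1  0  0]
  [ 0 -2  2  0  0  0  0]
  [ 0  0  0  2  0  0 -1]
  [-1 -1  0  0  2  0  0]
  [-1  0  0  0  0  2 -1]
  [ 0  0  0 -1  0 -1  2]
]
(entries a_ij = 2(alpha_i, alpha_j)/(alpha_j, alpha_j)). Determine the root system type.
type C_7

The matrix has rank 7 with 2's on the diagonal. Reading the off-diagonal entries as Dynkin edges (a single edge where a_ij = a_ji = -1; a double or triple edge where a_ij * a_ji = 2 or 3), the diagram is a chain of 7 nodes with a double edge at one end; the terminal node there is the unique long simple root (C_7). One simple-root ordering that puts it in standard form is (alpha_4, alpha_7, alpha_6, alpha_1, alpha_5, alpha_2, alpha_3). So the algebra is type C_7, i.e. sp(14).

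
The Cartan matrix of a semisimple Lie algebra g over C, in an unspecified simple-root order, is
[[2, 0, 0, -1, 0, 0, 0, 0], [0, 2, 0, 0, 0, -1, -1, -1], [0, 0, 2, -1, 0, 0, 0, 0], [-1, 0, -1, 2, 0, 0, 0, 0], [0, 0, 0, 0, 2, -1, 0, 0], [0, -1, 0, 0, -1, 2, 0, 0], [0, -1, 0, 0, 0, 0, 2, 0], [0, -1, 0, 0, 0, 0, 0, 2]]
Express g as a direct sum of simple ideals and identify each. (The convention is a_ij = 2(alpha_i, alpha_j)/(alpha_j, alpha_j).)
A_3 + D_5

The diagram associated to this matrix has two connected components: the simple roots {alpha_1, alpha_3, alpha_4} form a chain of 3 nodes with single edges (A_3), and {alpha_2, alpha_5, alpha_6, alpha_7, alpha_8} form a chain of 3 nodes with a fork of two nodes at one end (D_5). A semisimple Lie algebra decomposes uniquely as the direct sum of simple ideals, one per connected component of its Dynkin diagram, so g ≅ A_3 ⊕ D_5 (dimension 15 + 45 = 60).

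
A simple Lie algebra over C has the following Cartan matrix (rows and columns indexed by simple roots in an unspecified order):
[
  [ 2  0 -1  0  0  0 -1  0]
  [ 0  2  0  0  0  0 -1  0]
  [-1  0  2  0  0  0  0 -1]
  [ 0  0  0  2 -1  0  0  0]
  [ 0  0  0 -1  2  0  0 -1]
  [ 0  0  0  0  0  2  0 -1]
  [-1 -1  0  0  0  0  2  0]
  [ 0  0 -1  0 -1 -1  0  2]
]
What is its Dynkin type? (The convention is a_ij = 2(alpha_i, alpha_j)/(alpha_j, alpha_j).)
The matrix has rank 8 with 2's on the diagonal. Reading the off-diagonal entries as Dynkin edges (a single edge where a_ij = a_ji = -1; a double or triple edge where a_ij * a_ji = 2 or 3), the diagram is a chain of 7 nodes with one extra node attached to the third node from one end (E_8). One simple-root ordering that puts it in standard form is (alpha_4, alpha_6, alpha_5, alpha_8, alpha_3, alpha_1, alpha_7, alpha_2). So the algebra is type E_8.

E_8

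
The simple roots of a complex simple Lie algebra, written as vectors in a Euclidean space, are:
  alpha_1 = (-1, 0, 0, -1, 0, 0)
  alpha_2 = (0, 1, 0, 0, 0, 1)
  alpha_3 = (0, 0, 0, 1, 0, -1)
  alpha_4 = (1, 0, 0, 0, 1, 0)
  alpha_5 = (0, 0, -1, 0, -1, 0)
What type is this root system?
A_5 (sl(6))

Compute the Cartan integers a_ij = 2(alpha_i, alpha_j)/(alpha_j, alpha_j); the resulting 5x5 Cartan matrix is
[[2, 0, -1, -1, 0], [0, 2, -1, 0, 0], [-1, -1, 2, 0, 0], [-1, 0, 0, 2, -1], [0, 0, 0, -1, 2]].
All simple roots have the same length, so the diagram is simply laced. The associated Dynkin diagram is a chain of 5 nodes with single edges (A_5), so the type is A_5 (the algebra sl(6)).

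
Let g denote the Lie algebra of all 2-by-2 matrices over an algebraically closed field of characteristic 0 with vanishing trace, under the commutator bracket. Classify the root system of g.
This is sl(2), which has dimension 2^2 - 1 = 3 and rank 2 - 1 = 1 (a Cartan subalgebra is the diagonal traceless matrices). In the classification of classical Lie algebras, the special linear algebra sl(n+1) has type A_n; here n = 1, so the Dynkin diagram is a chain of 1 nodes with single edges (A_1). Hence the type is A_1.

A_1 (sl(2))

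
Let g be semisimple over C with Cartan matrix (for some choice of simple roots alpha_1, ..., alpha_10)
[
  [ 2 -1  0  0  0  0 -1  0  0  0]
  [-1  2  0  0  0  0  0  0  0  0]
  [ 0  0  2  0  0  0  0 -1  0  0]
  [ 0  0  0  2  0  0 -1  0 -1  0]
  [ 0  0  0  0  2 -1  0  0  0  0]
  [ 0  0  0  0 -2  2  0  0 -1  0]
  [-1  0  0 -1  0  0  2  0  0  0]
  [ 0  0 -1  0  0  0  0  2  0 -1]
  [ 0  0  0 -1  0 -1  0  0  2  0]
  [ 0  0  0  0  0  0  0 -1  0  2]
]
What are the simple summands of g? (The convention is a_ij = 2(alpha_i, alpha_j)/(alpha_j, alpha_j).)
A_3 (sl(4)) ⊕ B_7 (so(15))

The diagram associated to this matrix has two connected components: the simple roots {alpha_3, alpha_8, alpha_10} form a chain of 3 nodes with single edges (A_3), and {alpha_1, alpha_2, alpha_4, alpha_5, alpha_6, alpha_7, alpha_9} form a chain of 7 nodes with a double edge at one end; the terminal node there is the unique short simple root (B_7). A semisimple Lie algebra decomposes uniquely as the direct sum of simple ideals, one per connected component of its Dynkin diagram, so g ≅ A_3 ⊕ B_7 (dimension 15 + 105 = 120).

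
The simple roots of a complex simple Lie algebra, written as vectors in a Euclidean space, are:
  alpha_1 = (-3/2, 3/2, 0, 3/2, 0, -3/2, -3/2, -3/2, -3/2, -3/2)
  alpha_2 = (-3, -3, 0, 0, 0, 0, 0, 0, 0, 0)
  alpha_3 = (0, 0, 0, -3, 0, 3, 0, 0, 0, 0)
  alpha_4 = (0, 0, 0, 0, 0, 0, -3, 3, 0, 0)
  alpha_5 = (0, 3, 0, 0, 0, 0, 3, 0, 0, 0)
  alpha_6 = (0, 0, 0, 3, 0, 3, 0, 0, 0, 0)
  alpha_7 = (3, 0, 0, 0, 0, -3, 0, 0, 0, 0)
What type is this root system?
Compute the Cartan integers a_ij = 2(alpha_i, alpha_j)/(alpha_j, alpha_j); the resulting 7x7 Cartan matrix is
[[2, 0, -1, 0, 0, 0, 0], [0, 2, 0, 0, -1, 0, -1], [-1, 0, 2, 0, 0, 0, -1], [0, 0, 0, 2, -1, 0, 0], [0, -1, 0, -1, 2, 0, 0], [0, 0, 0, 0, 0, 2, -1], [0, -1, -1, 0, 0, -1, 2]].
All simple roots have the same length, so the diagram is simply laced. The associated Dynkin diagram is a chain of 6 nodes with one extra node attached to the third node from one end (E_7), so the type is E_7.

E_7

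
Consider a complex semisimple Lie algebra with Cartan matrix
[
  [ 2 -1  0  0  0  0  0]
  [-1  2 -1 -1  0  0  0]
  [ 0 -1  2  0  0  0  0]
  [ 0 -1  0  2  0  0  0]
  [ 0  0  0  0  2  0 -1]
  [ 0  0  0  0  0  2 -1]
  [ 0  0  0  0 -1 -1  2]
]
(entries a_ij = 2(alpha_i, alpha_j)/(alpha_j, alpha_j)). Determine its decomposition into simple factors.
A_3 + D_4

The diagram associated to this matrix has two connected components: the simple roots {alpha_5, alpha_6, alpha_7} form a chain of 3 nodes with single edges (A_3), and {alpha_1, alpha_2, alpha_3, alpha_4} form a chain of 2 nodes with a fork of two nodes at one end (D_4). A semisimple Lie algebra decomposes uniquely as the direct sum of simple ideals, one per connected component of its Dynkin diagram, so g ≅ A_3 ⊕ D_4 (dimension 15 + 28 = 43).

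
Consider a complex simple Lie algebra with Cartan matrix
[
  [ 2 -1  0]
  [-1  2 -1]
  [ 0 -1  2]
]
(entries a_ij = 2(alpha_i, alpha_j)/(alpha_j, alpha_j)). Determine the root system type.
The matrix has rank 3 with 2's on the diagonal. Reading the off-diagonal entries as Dynkin edges (a single edge where a_ij = a_ji = -1; a double or triple edge where a_ij * a_ji = 2 or 3), the diagram is a chain of 3 nodes with single edges (A_3). One simple-root ordering that puts it in standard form is (alpha_1, alpha_2, alpha_3). So the algebra is type A_3, i.e. sl(4).

A3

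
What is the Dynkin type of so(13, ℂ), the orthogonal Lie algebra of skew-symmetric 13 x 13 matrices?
This is so(13) with 13 odd, which has dimension 13(13-1)/2 = 78 and rank (13-1)/2 = 6. In the classification of classical Lie algebras, the orthogonal algebra so(2n+1) in an odd number of variables has type B_n; here n = 6, so the Dynkin diagram is a chain of 6 nodes with a double edge at one end; the terminal node there is the unique short simple root (B_6). Hence the type is B_6.

type B_6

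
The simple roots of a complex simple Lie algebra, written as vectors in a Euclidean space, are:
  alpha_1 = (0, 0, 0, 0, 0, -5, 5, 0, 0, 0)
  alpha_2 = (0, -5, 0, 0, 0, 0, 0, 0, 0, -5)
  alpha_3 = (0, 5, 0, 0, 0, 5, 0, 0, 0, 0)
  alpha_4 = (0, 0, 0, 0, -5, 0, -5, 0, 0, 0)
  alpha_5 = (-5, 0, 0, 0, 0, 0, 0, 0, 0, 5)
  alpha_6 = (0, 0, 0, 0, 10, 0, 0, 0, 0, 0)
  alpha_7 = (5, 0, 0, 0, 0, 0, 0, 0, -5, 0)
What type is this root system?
Compute the Cartan integers a_ij = 2(alpha_i, alpha_j)/(alpha_j, alpha_j); the resulting 7x7 Cartan matrix is
[[2, 0, -1, -1, 0, 0, 0], [0, 2, -1, 0, -1, 0, 0], [-1, -1, 2, 0, 0, 0, 0], [-1, 0, 0, 2, 0, -1, 0], [0, -1, 0, 0, 2, 0, -1], [0, 0, 0, -2, 0, 2, 0], [0, 0, 0, 0, -1, 0, 2]].
The roots have two lengths (squared-length ratio 2:1); the short ones are alpha_{1,2,3,4,5,7}. The associated Dynkin diagram is a chain of 7 nodes with a double edge at one end; the terminal node there is the unique long simple root (C_7), so the type is C_7 (the algebra sp(14)).

C_7 (sp(14))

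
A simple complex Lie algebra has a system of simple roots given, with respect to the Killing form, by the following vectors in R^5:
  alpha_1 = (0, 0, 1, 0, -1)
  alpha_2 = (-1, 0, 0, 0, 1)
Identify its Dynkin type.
Compute the Cartan integers a_ij = 2(alpha_i, alpha_j)/(alpha_j, alpha_j); the resulting 2x2 Cartan matrix is
[[2, -1], [-1, 2]].
All simple roots have the same length, so the diagram is simply laced. The associated Dynkin diagram is a chain of 2 nodes with single edges (A_2), so the type is A_2 (the algebra sl(3)).

type A_2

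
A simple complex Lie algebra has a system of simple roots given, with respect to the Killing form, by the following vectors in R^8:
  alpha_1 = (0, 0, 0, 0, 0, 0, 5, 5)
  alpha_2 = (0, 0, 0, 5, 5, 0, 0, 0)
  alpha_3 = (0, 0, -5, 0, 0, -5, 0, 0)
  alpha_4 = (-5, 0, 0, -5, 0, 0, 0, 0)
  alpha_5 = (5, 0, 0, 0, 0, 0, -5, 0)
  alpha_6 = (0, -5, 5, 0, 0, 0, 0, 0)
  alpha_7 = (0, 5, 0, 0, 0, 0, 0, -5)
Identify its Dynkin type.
type A_7

Compute the Cartan integers a_ij = 2(alpha_i, alpha_j)/(alpha_j, alpha_j); the resulting 7x7 Cartan matrix is
[[2, 0, 0, 0, -1, 0, -1], [0, 2, 0, -1, 0, 0, 0], [0, 0, 2, 0, 0, -1, 0], [0, -1, 0, 2, -1, 0, 0], [-1, 0, 0, -1, 2, 0, 0], [0, 0, -1, 0, 0, 2, -1], [-1, 0, 0, 0, 0, -1, 2]].
All simple roots have the same length, so the diagram is simply laced. The associated Dynkin diagram is a chain of 7 nodes with single edges (A_7), so the type is A_7 (the algebra sl(8)).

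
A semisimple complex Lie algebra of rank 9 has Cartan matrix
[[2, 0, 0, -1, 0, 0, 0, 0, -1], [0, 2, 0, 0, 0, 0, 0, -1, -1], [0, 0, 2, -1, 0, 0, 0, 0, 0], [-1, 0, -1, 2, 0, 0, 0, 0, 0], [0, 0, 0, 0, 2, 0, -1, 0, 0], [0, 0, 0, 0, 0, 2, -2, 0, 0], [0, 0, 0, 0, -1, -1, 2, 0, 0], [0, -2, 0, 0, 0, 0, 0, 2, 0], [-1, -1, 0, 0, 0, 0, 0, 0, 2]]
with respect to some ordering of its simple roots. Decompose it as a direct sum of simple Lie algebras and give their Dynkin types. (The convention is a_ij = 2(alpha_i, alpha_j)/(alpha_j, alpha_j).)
C3 + C6

The diagram associated to this matrix has two connected components: the simple roots {alpha_5, alpha_6, alpha_7} form a chain of 3 nodes with a double edge at one end; the terminal node there is the unique long simple root (C_3), and {alpha_1, alpha_2, alpha_3, alpha_4, alpha_8, alpha_9} form a chain of 6 nodes with a double edge at one end; the terminal node there is the unique long simple root (C_6). A semisimple Lie algebra decomposes uniquely as the direct sum of simple ideals, one per connected component of its Dynkin diagram, so g ≅ C_3 ⊕ C_6 (dimension 21 + 78 = 99).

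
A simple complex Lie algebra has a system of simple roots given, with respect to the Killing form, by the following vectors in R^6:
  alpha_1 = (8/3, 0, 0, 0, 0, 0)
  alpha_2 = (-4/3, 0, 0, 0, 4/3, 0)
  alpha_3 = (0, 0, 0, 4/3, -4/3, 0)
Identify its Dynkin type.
C_3

Compute the Cartan integers a_ij = 2(alpha_i, alpha_j)/(alpha_j, alpha_j); the resulting 3x3 Cartan matrix is
[[2, -2, 0], [-1, 2, -1], [0, -1, 2]].
The roots have two lengths (squared-length ratio 2:1); the short ones are alpha_{2,3}. The associated Dynkin diagram is a chain of 3 nodes with a double edge at one end; the terminal node there is the unique long simple root (C_3), so the type is C_3 (the algebra sp(6)).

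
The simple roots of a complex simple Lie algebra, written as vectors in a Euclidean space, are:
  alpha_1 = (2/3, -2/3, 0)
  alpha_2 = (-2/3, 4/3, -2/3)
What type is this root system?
type G_2

Compute the Cartan integers a_ij = 2(alpha_i, alpha_j)/(alpha_j, alpha_j); the resulting 2x2 Cartan matrix is
[[2, -1], [-3, 2]].
The roots have two lengths (squared-length ratio 3:1); the short ones are alpha_{1}. The associated Dynkin diagram is two nodes joined by a triple edge (G_2), so the type is G_2.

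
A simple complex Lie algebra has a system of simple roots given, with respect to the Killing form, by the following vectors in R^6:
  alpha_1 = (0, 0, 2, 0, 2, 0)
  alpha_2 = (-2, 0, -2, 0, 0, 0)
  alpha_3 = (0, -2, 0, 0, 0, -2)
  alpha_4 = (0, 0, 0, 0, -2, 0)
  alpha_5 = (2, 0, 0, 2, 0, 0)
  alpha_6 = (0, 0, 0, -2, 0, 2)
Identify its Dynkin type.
B_6 (so(13))

Compute the Cartan integers a_ij = 2(alpha_i, alpha_j)/(alpha_j, alpha_j); the resulting 6x6 Cartan matrix is
[[2, -1, 0, -2, 0, 0], [-1, 2, 0, 0, -1, 0], [0, 0, 2, 0, 0, -1], [-1, 0, 0, 2, 0, 0], [0, -1, 0, 0, 2, -1], [0, 0, -1, 0, -1, 2]].
The roots have two lengths (squared-length ratio 2:1); the short ones are alpha_{4}. The associated Dynkin diagram is a chain of 6 nodes with a double edge at one end; the terminal node there is the unique short simple root (B_6), so the type is B_6 (the algebra so(13)).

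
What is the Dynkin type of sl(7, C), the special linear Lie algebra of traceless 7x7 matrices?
This is sl(7), which has dimension 7^2 - 1 = 48 and rank 7 - 1 = 6 (a Cartan subalgebra is the diagonal traceless matrices). In the classification of classical Lie algebras, the special linear algebra sl(n+1) has type A_n; here n = 6, so the Dynkin diagram is a chain of 6 nodes with single edges (A_6). Hence the type is A_6.

type A_6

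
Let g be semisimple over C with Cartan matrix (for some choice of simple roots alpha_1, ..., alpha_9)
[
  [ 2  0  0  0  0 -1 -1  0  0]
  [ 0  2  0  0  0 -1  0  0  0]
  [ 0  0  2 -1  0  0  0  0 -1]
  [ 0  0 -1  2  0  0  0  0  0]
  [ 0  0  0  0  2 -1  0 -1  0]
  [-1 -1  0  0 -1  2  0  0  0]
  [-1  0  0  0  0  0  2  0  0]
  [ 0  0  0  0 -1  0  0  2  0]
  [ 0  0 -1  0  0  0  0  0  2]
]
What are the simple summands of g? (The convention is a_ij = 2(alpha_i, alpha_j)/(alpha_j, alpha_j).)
The diagram associated to this matrix has two connected components: the simple roots {alpha_3, alpha_4, alpha_9} form a chain of 3 nodes with single edges (A_3), and {alpha_1, alpha_2, alpha_5, alpha_6, alpha_7, alpha_8} form a chain of 5 nodes with one extra node attached to the third node from one end (E_6). A semisimple Lie algebra decomposes uniquely as the direct sum of simple ideals, one per connected component of its Dynkin diagram, so g ≅ A_3 ⊕ E_6 (dimension 15 + 78 = 93).

type A_3 ⊕ type E_6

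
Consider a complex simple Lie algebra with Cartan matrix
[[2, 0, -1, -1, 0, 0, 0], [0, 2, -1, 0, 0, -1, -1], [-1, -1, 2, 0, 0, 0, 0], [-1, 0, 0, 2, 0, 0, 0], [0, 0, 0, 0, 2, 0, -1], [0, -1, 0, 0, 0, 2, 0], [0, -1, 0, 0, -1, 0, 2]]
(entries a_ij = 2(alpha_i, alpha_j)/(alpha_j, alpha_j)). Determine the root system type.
The matrix has rank 7 with 2's on the diagonal. Reading the off-diagonal entries as Dynkin edges (a single edge where a_ij = a_ji = -1; a double or triple edge where a_ij * a_ji = 2 or 3), the diagram is a chain of 6 nodes with one extra node attached to the third node from one end (E_7). One simple-root ordering that puts it in standard form is (alpha_5, alpha_6, alpha_7, alpha_2, alpha_3, alpha_1, alpha_4). So the algebra is type E_7.

E7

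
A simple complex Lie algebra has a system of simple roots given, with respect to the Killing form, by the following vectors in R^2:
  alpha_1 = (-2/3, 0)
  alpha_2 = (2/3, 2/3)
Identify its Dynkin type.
B2

Compute the Cartan integers a_ij = 2(alpha_i, alpha_j)/(alpha_j, alpha_j); the resulting 2x2 Cartan matrix is
[[2, -1], [-2, 2]].
The roots have two lengths (squared-length ratio 2:1); the short ones are alpha_{1}. The associated Dynkin diagram is a chain of 2 nodes with a double edge at one end; the terminal node there is the unique short simple root (B_2), so the type is B_2 (the algebra so(5)).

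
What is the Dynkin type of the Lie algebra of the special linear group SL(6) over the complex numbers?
A_5 (sl(6))

This is sl(6), which has dimension 6^2 - 1 = 35 and rank 6 - 1 = 5 (a Cartan subalgebra is the diagonal traceless matrices). In the classification of classical Lie algebras, the special linear algebra sl(n+1) has type A_n; here n = 5, so the Dynkin diagram is a chain of 5 nodes with single edges (A_5). Hence the type is A_5.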